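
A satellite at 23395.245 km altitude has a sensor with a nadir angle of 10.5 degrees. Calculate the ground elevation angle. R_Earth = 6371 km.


r = R_E + alt = 29766.2450 km
Law of sines in the satellite / Earth-center / ground-point triangle:
  sin(nadir)/R_E = sin(90 + el)/r  =>  cos(el) = (r/R_E)*sin(nadir)
cos(el) = (29766.2450 / 6371.0000) * sin(10.5 deg) = 0.8514311
el = arccos(0.8514311) = 31.6323 deg
(Earth-central angle = 90 - nadir - el = 47.8677 deg)

31.6323 degrees


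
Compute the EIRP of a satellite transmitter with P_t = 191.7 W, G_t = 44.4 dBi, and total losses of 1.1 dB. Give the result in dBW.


Pt = 191.7 W = 22.8262 dBW
EIRP = Pt_dBW + Gt - losses = 22.8262 + 44.4 - 1.1 = 66.1262 dBW

66.1262 dBW


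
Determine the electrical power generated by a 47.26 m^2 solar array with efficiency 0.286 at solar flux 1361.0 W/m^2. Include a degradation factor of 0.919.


P = area * eta * S * degradation
P = 47.26 * 0.286 * 1361.0 * 0.919
P = 16905.7089 W

16905.7089 W


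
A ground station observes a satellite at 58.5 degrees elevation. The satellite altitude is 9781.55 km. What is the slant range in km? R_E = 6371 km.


h = 9781.55 km, el = 58.5 deg
d = -R_E*sin(el) + sqrt((R_E*sin(el))^2 + 2*R_E*h + h^2)
d = -6371.0000*sin(1.0210) + sqrt((6371.0000*0.8526402)^2 + 2*6371.0000*9781.55 + 9781.55^2)
d = 10373.6419 km

10373.6419 km


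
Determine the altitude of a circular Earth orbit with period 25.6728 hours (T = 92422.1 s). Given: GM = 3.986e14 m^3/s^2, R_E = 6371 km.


T = 92422.1 s
r = (mu*T^2/(4*pi^2))^(1/3) = (3.986e14 * 92422.1^2 / (4*pi^2))^(1/3)
r = 4.4181766e+07 m = 44181.7663 km
alt = r - R_E = 44181.7663 - 6371 = 37810.7663 km

37810.7663 km


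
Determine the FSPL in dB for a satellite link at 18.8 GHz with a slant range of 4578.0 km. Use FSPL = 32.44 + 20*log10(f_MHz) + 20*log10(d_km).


f = 18.8 GHz = 18800.0000 MHz
d = 4578.0 km
FSPL = 32.44 + 20*log10(18800.0000) + 20*log10(4578.0)
FSPL = 32.44 + 85.4832 + 73.2135
FSPL = 191.1367 dB

191.1367 dB


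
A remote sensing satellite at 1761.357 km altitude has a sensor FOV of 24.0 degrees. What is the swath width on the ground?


FOV = 24.0 deg = 0.418879 rad
swath = 2 * alt * tan(FOV/2) = 2 * 1761.357 * tan(0.2094395)
swath = 2 * 1761.357 * 0.2125566
swath = 748.7760 km

748.7760 km


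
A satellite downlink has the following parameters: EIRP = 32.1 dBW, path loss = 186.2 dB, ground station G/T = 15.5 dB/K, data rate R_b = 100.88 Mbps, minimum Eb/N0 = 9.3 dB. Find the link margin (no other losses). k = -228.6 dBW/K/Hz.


C/N0 = EIRP - FSPL + G/T - k = 32.1 - 186.2 + 15.5 - (-228.6)
C/N0 = 90.0000 dB-Hz
R_b = 100.88 Mbps = 1.0088e+08 bps -> 10*log10(R_b) = 80.0381 dB-Hz
Eb/N0 = C/N0 - 10*log10(R_b) = 90.0000 - 80.0381 = 9.9619 dB
Margin = Eb/N0 - Eb/N0_req = 9.9619 - 9.3 = 0.6619493 dB (link closes)

0.6619 dB


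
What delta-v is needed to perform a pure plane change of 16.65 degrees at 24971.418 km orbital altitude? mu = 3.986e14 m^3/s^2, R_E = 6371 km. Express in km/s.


r = 31342.4180 km = 3.1342418e+07 m
V = sqrt(mu/r) = 3566.1729 m/s
di = 16.65 deg = 0.2905973 rad
dV = 2*V*sin(di/2) = 2*3566.1729*sin(0.1452987)
dV = 1032.6777 m/s = 1.0327 km/s

1.0327 km/s


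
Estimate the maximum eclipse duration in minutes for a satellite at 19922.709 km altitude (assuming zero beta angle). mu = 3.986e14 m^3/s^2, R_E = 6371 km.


r = 26293.7090 km
T = 707.1927 min
Eclipse fraction = arcsin(R_E/r)/pi = arcsin(6371.0000/26293.7090)/pi
= arcsin(0.2423013)/pi = 0.07790225
Eclipse duration = 0.07790225 * 707.1927 = 55.0919 min

55.0919 minutes


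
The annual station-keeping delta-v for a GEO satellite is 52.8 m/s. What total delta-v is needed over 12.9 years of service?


dV = rate * years = 52.8 * 12.9
dV = 681.1200 m/s

681.1200 m/s


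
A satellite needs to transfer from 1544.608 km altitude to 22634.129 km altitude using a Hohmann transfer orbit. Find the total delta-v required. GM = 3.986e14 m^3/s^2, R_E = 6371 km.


r1 = 7915.6080 km = 7.915608e+06 m
r2 = 29005.1290 km = 2.9005129e+07 m
dv1 = sqrt(mu/r1)*(sqrt(2*r2/(r1+r2)) - 1) = 1798.7436 m/s
dv2 = sqrt(mu/r2)*(1 - sqrt(2*r1/(r1+r2))) = 1279.6077 m/s
total dv = |dv1| + |dv2| = 1798.7436 + 1279.6077 = 3078.3513 m/s = 3.0784 km/s

3.0784 km/s


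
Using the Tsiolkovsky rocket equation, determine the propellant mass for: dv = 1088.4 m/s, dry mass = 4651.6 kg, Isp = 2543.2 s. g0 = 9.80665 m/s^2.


ve = Isp * g0 = 2543.2 * 9.80665 = 24940.272280 m/s
mass ratio = exp(dv/ve) = exp(1088.4/24940.272280) = 1.04460650
m_prop = m_dry * (mr - 1) = 4651.6 * (1.04460650 - 1)
m_prop = 207.4916 kg

207.4916 kg


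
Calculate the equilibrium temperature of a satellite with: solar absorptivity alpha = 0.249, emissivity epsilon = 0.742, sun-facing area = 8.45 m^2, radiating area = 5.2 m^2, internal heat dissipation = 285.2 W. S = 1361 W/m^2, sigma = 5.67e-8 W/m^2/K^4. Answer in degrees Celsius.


Numerator = alpha*S*A_sun + Q_int = 0.249*1361*8.45 + 285.2 = 3148.8120 W
Denominator = eps*sigma*A_rad = 0.742*5.67e-8*5.2 = 2.1877128e-07 W/K^4
T^4 = 1.4393169e+10 K^4
T = 346.3691 K = 73.2191 C

73.2191 degrees Celsius


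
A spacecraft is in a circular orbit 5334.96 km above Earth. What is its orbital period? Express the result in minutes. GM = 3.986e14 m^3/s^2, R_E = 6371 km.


r = 11705.9600 km = 1.170596e+07 m
T = 2*pi*sqrt(r^3/mu) = 2*pi*sqrt(1.6040618e+21 / 3.986e14)
T = 12604.3883 s = 210.0731 min

210.0731 minutes


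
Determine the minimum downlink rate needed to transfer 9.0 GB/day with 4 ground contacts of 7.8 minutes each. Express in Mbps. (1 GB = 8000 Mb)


total contact time = 4 * 7.8 * 60 = 1872.0000 s
data = 9.0 GB = 72000.0000 Mb
rate = 72000.0000 / 1872.0000 = 38.4615 Mbps

38.4615 Mbps


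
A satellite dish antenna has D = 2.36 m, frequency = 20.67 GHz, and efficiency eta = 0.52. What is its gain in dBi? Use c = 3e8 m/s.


lambda = c/f = 3e8 / 2.067e+10 = 0.01451379 m
G = eta*(pi*D/lambda)^2 = 0.52*(pi*2.36/0.01451379)^2
G = 135695.5291 (linear)
G = 10*log10(135695.5291) = 51.3257 dBi

51.3257 dBi


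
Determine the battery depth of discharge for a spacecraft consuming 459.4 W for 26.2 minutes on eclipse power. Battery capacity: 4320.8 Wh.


E_used = P * t / 60 = 459.4 * 26.2 / 60 = 200.6047 Wh
DOD = E_used / E_total * 100 = 200.6047 / 4320.8 * 100
DOD = 4.6428 %

4.6428 %


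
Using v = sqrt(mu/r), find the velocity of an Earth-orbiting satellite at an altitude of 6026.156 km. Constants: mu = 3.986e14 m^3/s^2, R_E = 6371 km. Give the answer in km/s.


r = R_E + alt = 6371.0 + 6026.156 = 12397.1560 km = 1.2397156e+07 m
v = sqrt(mu/r) = sqrt(3.986e14 / 1.2397156e+07) = 5670.3206 m/s = 5.6703 km/s

5.6703 km/s


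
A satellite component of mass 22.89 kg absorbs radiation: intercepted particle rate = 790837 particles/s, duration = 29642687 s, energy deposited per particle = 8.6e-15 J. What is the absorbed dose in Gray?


Total energy deposited = rate * time * E_per
  = 790837 * 29642687 * 8.6e-15 = 0.2016058 J
Dose = E_total / mass = 0.2016058 / 22.89
Dose = 0.008807592 Gy

0.0088 Gy


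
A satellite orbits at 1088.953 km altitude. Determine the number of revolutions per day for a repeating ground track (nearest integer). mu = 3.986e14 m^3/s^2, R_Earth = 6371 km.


r = 7.459953e+06 m
T = 2*pi*sqrt(r^3/mu) = 6412.3225 s = 106.8720 min
revs/day = 1440 / 106.8720 = 13.4741
Rounded: 13 revolutions per day

13 revolutions per day


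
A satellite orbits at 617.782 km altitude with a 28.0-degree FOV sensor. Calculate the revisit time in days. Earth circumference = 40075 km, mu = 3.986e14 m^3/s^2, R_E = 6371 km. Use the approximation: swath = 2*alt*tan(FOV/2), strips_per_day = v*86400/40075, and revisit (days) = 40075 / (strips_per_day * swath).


swath = 2*617.782*tan(0.2443461) = 308.0607 km
v = sqrt(mu/r) = 7552.1029 m/s = 7.5521 km/s
strips/day = v*86400/40075 = 7.5521*86400/40075 = 16.2820
coverage/day = strips * swath = 16.2820 * 308.0607 = 5015.8486 km
revisit = 40075 / 5015.8486 = 7.9897 days

7.9897 days


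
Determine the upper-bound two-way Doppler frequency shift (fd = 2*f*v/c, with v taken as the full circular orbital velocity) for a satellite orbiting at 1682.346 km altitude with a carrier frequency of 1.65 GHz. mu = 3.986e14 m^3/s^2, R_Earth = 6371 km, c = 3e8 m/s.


r = 8.053346e+06 m
v = sqrt(mu/r) = 7035.2651 m/s (worst-case radial velocity)
f = 1.65 GHz = 1.65e+09 Hz
fd = 2*f*v/c = 2*1.65e+09*7035.2651/3.0e+08
fd = 77387.9163 Hz

77387.9163 Hz


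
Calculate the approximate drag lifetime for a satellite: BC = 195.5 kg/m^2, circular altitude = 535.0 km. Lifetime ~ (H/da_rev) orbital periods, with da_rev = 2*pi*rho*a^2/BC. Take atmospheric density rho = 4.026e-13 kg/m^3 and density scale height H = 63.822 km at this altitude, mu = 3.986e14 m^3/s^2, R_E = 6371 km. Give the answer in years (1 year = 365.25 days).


a = R_E + alt = 6906.0000 km = 6.906e+06 m
da_rev = 2*pi*rho*a^2/BC = 2*pi*4.026e-13*(6.906e+06)^2/195.5 = 0.617106364 m per revolution
N = H/da_rev = 63822.0000 m / 0.617106364 m = 103421.3933 revolutions
P = 2*pi*sqrt(a^3/mu) = 5711.5119 s
lifetime = N*P = 103421.3933 * 5711.5119 = 5.9069251e+08 s = 6836.7189 days
years = 6836.7189 / 365.25 = 18.7179 years

18.7179 years


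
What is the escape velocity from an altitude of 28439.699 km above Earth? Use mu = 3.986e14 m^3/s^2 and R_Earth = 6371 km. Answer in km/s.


r = 6371.0 + 28439.699 = 34810.6990 km = 3.4810699e+07 m
v_esc = sqrt(2*mu/r) = sqrt(2*3.986e14 / 3.4810699e+07)
v_esc = 4785.4995 m/s = 4.7855 km/s

4.7855 km/s


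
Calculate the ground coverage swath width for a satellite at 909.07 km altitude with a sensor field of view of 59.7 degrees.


FOV = 59.7 deg = 1.0420 rad
swath = 2 * alt * tan(FOV/2) = 2 * 909.07 * tan(0.5209808)
swath = 2 * 909.07 * 0.5738649
swath = 1043.3667 km

1043.3667 km


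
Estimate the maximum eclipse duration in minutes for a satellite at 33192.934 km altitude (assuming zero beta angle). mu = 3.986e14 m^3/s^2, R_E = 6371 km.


r = 39563.9340 km
T = 1305.2965 min
Eclipse fraction = arcsin(R_E/r)/pi = arcsin(6371.0000/39563.9340)/pi
= arcsin(0.1610305)/pi = 0.05148175
Eclipse duration = 0.05148175 * 1305.2965 = 67.1989 min

67.1989 minutes


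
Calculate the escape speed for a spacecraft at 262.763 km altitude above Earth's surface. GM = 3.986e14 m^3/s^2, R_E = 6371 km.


r = 6371.0 + 262.763 = 6633.7630 km = 6.633763e+06 m
v_esc = sqrt(2*mu/r) = sqrt(2*3.986e14 / 6.633763e+06)
v_esc = 10962.3501 m/s = 10.9624 km/s

10.9624 km/s


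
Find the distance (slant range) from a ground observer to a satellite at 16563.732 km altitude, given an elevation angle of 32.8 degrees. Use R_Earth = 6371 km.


h = 16563.732 km, el = 32.8 deg
d = -R_E*sin(el) + sqrt((R_E*sin(el))^2 + 2*R_E*h + h^2)
d = -6371.0000*sin(0.572468) + sqrt((6371.0000*0.5417082)^2 + 2*6371.0000*16563.732 + 16563.732^2)
d = 18849.5221 km

18849.5221 km


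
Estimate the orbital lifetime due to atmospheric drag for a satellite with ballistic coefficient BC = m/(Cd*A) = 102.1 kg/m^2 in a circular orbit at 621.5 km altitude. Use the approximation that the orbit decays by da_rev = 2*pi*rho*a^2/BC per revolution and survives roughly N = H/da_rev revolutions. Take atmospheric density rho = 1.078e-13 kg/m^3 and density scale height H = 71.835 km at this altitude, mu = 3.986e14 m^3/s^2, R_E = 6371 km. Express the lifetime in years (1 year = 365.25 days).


a = R_E + alt = 6992.5000 km = 6.9925e+06 m
da_rev = 2*pi*rho*a^2/BC = 2*pi*1.078e-13*(6.9925e+06)^2/102.1 = 0.324367876 m per revolution
N = H/da_rev = 71835.0000 m / 0.324367876 m = 221461.5111 revolutions
P = 2*pi*sqrt(a^3/mu) = 5819.1551 s
lifetime = N*P = 221461.5111 * 5819.1551 = 1.2887189e+09 s = 14915.7278 days
years = 14915.7278 / 365.25 = 40.8370 years

40.8370 years


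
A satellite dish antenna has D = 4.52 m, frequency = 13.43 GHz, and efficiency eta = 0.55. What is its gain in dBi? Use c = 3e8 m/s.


lambda = c/f = 3e8 / 1.343e+10 = 0.02233805 m
G = eta*(pi*D/lambda)^2 = 0.55*(pi*4.52/0.02233805)^2
G = 222253.6083 (linear)
G = 10*log10(222253.6083) = 53.4685 dBi

53.4685 dBi


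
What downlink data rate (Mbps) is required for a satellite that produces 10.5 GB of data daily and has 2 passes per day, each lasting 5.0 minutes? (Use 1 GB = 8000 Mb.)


total contact time = 2 * 5.0 * 60 = 600.0000 s
data = 10.5 GB = 84000.0000 Mb
rate = 84000.0000 / 600.0000 = 140.0000 Mbps

140.0000 Mbps


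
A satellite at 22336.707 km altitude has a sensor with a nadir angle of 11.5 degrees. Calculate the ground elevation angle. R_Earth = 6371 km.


r = R_E + alt = 28707.7070 km
Law of sines in the satellite / Earth-center / ground-point triangle:
  sin(nadir)/R_E = sin(90 + el)/r  =>  cos(el) = (r/R_E)*sin(nadir)
cos(el) = (28707.7070 / 6371.0000) * sin(11.5 deg) = 0.8983513
el = arccos(0.8983513) = 26.0578 deg
(Earth-central angle = 90 - nadir - el = 52.4422 deg)

26.0578 degrees


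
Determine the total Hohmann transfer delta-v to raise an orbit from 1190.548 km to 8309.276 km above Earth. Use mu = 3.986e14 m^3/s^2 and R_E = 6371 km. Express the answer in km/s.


r1 = 7561.5480 km = 7.561548e+06 m
r2 = 14680.2760 km = 1.4680276e+07 m
dv1 = sqrt(mu/r1)*(sqrt(2*r2/(r1+r2)) - 1) = 1081.3623 m/s
dv2 = sqrt(mu/r2)*(1 - sqrt(2*r1/(r1+r2))) = 914.0492 m/s
total dv = |dv1| + |dv2| = 1081.3623 + 914.0492 = 1995.4115 m/s = 1.9954 km/s

1.9954 km/s


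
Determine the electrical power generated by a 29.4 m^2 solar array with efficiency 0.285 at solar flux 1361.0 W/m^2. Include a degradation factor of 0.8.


P = area * eta * S * degradation
P = 29.4 * 0.285 * 1361.0 * 0.8
P = 9123.0552 W

9123.0552 W


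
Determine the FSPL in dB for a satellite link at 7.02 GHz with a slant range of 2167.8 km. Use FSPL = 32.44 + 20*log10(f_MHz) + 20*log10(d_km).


f = 7.02 GHz = 7020.0000 MHz
d = 2167.8 km
FSPL = 32.44 + 20*log10(7020.0000) + 20*log10(2167.8)
FSPL = 32.44 + 76.9267 + 66.7204
FSPL = 176.0871 dB

176.0871 dB


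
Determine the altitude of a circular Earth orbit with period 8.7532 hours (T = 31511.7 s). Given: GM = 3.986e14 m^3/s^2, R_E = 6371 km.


T = 31511.7 s
r = (mu*T^2/(4*pi^2))^(1/3) = (3.986e14 * 31511.7^2 / (4*pi^2))^(1/3)
r = 2.1562895e+07 m = 21562.8953 km
alt = r - R_E = 21562.8953 - 6371 = 15191.8953 km

15191.8953 km


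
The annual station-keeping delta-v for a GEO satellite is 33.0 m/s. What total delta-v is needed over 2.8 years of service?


dV = rate * years = 33.0 * 2.8
dV = 92.4000 m/s

92.4000 m/s


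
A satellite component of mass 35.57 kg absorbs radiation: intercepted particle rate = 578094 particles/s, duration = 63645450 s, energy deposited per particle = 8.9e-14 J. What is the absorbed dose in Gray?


Total energy deposited = rate * time * E_per
  = 578094 * 63645450 * 8.9e-14 = 3.2746 J
Dose = E_total / mass = 3.2746 / 35.57
Dose = 0.09206021 Gy

0.0921 Gy


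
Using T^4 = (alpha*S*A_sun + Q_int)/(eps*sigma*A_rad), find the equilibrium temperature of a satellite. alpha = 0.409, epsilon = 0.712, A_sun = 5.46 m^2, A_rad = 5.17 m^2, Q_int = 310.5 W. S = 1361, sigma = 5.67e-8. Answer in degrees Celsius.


Numerator = alpha*S*A_sun + Q_int = 0.409*1361*5.46 + 310.5 = 3349.8035 W
Denominator = eps*sigma*A_rad = 0.712*5.67e-8*5.17 = 2.0871497e-07 W/K^4
T^4 = 1.6049656e+10 K^4
T = 355.9315 K = 82.7815 C

82.7815 degrees Celsius


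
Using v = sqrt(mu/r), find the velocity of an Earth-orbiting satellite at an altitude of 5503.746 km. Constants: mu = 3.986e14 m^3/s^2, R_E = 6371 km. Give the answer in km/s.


r = R_E + alt = 6371.0 + 5503.746 = 11874.7460 km = 1.1874746e+07 m
v = sqrt(mu/r) = sqrt(3.986e14 / 1.1874746e+07) = 5793.7064 m/s = 5.7937 km/s

5.7937 km/s


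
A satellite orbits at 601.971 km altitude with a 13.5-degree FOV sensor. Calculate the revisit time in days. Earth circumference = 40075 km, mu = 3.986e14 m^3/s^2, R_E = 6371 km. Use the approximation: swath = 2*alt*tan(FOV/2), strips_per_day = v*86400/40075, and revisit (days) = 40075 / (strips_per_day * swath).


swath = 2*601.971*tan(0.1178097) = 142.4959 km
v = sqrt(mu/r) = 7560.6602 m/s = 7.5607 km/s
strips/day = v*86400/40075 = 7.5607*86400/40075 = 16.3005
coverage/day = strips * swath = 16.3005 * 142.4959 = 2322.7495 km
revisit = 40075 / 2322.7495 = 17.2533 days

17.2533 days


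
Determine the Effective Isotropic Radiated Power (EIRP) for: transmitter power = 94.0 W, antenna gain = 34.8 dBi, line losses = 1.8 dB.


Pt = 94.0 W = 19.7313 dBW
EIRP = Pt_dBW + Gt - losses = 19.7313 + 34.8 - 1.8 = 52.7313 dBW

52.7313 dBW


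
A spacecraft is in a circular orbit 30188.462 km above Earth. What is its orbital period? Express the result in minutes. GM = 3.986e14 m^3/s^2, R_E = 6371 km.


r = 36559.4620 km = 3.6559462e+07 m
T = 2*pi*sqrt(r^3/mu) = 2*pi*sqrt(4.8865167e+22 / 3.986e14)
T = 69568.2238 s = 1159.4704 min

1159.4704 minutes


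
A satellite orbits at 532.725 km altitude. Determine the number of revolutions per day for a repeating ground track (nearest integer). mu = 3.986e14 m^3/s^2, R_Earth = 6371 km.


r = 6.903725e+06 m
T = 2*pi*sqrt(r^3/mu) = 5708.6898 s = 95.1448 min
revs/day = 1440 / 95.1448 = 15.1348
Rounded: 15 revolutions per day

15 revolutions per day


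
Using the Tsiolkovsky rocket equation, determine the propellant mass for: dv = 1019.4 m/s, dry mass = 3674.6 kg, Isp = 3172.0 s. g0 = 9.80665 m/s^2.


ve = Isp * g0 = 3172.0 * 9.80665 = 31106.693800 m/s
mass ratio = exp(dv/ve) = exp(1019.4/31106.693800) = 1.03331397
m_prop = m_dry * (mr - 1) = 3674.6 * (1.03331397 - 1)
m_prop = 122.4155 kg

122.4155 kg


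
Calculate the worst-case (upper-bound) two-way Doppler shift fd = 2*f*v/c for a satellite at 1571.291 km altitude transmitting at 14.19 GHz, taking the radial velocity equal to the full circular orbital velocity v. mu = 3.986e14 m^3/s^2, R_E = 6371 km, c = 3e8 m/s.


r = 7.942291e+06 m
v = sqrt(mu/r) = 7084.2805 m/s (worst-case radial velocity)
f = 14.19 GHz = 1.419e+10 Hz
fd = 2*f*v/c = 2*1.419e+10*7084.2805/3.0e+08
fd = 670172.9367 Hz

670172.9367 Hz


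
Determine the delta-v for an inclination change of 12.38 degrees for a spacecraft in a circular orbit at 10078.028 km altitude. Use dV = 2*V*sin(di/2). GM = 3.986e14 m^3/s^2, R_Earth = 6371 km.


r = 16449.0280 km = 1.6449028e+07 m
V = sqrt(mu/r) = 4922.6451 m/s
di = 12.38 deg = 0.2160718 rad
dV = 2*V*sin(di/2) = 2*4922.6451*sin(0.1080359)
dV = 1061.5767 m/s = 1.0616 km/s

1.0616 km/s


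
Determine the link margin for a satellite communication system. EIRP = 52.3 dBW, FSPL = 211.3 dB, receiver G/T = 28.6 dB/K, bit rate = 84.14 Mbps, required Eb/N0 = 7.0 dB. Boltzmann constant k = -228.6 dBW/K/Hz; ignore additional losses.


C/N0 = EIRP - FSPL + G/T - k = 52.3 - 211.3 + 28.6 - (-228.6)
C/N0 = 98.2000 dB-Hz
R_b = 84.14 Mbps = 8.414e+07 bps -> 10*log10(R_b) = 79.2500 dB-Hz
Eb/N0 = C/N0 - 10*log10(R_b) = 98.2000 - 79.2500 = 18.9500 dB
Margin = Eb/N0 - Eb/N0_req = 18.9500 - 7.0 = 11.9500 dB (link closes)

11.9500 dB


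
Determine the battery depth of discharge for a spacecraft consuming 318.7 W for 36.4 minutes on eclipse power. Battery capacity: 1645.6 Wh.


E_used = P * t / 60 = 318.7 * 36.4 / 60 = 193.3447 Wh
DOD = E_used / E_total * 100 = 193.3447 / 1645.6 * 100
DOD = 11.7492 %

11.7492 %


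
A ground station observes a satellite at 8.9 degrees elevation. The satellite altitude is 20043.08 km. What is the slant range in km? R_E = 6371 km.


h = 20043.08 km, el = 8.9 deg
d = -R_E*sin(el) + sqrt((R_E*sin(el))^2 + 2*R_E*h + h^2)
d = -6371.0000*sin(0.1553343) + sqrt((6371.0000*0.1547104)^2 + 2*6371.0000*20043.08 + 20043.08^2)
d = 24667.5174 km

24667.5174 km


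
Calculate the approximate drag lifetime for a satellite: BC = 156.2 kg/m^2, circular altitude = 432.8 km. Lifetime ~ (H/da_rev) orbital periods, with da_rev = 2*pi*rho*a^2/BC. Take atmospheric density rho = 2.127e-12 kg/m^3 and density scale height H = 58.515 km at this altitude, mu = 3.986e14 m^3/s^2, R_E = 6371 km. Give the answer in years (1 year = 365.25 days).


a = R_E + alt = 6803.8000 km = 6.8038e+06 m
da_rev = 2*pi*rho*a^2/BC = 2*pi*2.127e-12*(6.8038e+06)^2/156.2 = 3.960677 m per revolution
N = H/da_rev = 58515.0000 m / 3.960677 m = 14773.9901 revolutions
P = 2*pi*sqrt(a^3/mu) = 5585.1974 s
lifetime = N*P = 14773.9901 * 5585.1974 = 8.2515651e+07 s = 955.0423 days
years = 955.0423 / 365.25 = 2.6148 years

2.6148 years


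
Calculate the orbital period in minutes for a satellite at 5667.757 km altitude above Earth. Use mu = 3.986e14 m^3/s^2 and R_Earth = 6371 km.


r = 12038.7570 km = 1.2038757e+07 m
T = 2*pi*sqrt(r^3/mu) = 2*pi*sqrt(1.7447972e+21 / 3.986e14)
T = 13145.6993 s = 219.0950 min

219.0950 minutes


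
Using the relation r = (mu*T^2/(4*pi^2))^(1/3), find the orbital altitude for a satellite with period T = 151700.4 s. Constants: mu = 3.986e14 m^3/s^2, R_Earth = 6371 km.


T = 151700.4 s
r = (mu*T^2/(4*pi^2))^(1/3) = (3.986e14 * 151700.4^2 / (4*pi^2))^(1/3)
r = 6.1477614e+07 m = 61477.6139 km
alt = r - R_E = 61477.6139 - 6371 = 55106.6139 km

55106.6139 km


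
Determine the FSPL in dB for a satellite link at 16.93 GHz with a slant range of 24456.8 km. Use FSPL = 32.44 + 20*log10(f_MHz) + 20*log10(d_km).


f = 16.93 GHz = 16930.0000 MHz
d = 24456.8 km
FSPL = 32.44 + 20*log10(16930.0000) + 20*log10(24456.8)
FSPL = 32.44 + 84.5731 + 87.7680
FSPL = 204.7811 dB

204.7811 dB


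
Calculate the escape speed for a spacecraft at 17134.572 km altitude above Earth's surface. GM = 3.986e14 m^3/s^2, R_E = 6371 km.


r = 6371.0 + 17134.572 = 23505.5720 km = 2.3505572e+07 m
v_esc = sqrt(2*mu/r) = sqrt(2*3.986e14 / 2.3505572e+07)
v_esc = 5823.6898 m/s = 5.8237 km/s

5.8237 km/s


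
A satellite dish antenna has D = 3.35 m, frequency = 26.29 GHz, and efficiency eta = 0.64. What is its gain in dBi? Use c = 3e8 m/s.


lambda = c/f = 3e8 / 2.629e+10 = 0.01141118 m
G = eta*(pi*D/lambda)^2 = 0.64*(pi*3.35/0.01141118)^2
G = 544387.3141 (linear)
G = 10*log10(544387.3141) = 57.3591 dBi

57.3591 dBi


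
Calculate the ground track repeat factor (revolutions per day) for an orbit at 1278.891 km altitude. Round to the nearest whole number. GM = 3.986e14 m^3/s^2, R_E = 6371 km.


r = 7.649891e+06 m
T = 2*pi*sqrt(r^3/mu) = 6658.7712 s = 110.9795 min
revs/day = 1440 / 110.9795 = 12.9754
Rounded: 13 revolutions per day

13 revolutions per day


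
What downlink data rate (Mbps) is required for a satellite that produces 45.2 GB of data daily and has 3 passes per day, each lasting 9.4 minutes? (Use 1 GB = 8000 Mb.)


total contact time = 3 * 9.4 * 60 = 1692.0000 s
data = 45.2 GB = 361600.0000 Mb
rate = 361600.0000 / 1692.0000 = 213.7116 Mbps

213.7116 Mbps


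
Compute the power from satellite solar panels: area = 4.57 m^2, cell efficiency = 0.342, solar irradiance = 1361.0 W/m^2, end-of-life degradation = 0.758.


P = area * eta * S * degradation
P = 4.57 * 0.342 * 1361.0 * 0.758
P = 1612.3883 W

1612.3883 W


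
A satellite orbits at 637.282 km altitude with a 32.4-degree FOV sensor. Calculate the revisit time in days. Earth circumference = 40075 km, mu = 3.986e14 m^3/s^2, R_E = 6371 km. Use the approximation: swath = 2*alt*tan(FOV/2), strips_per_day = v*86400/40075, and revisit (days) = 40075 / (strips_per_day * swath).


swath = 2*637.282*tan(0.2827433) = 370.2951 km
v = sqrt(mu/r) = 7541.5890 m/s = 7.5416 km/s
strips/day = v*86400/40075 = 7.5416*86400/40075 = 16.2593
coverage/day = strips * swath = 16.2593 * 370.2951 = 6020.7557 km
revisit = 40075 / 6020.7557 = 6.6561 days

6.6561 days


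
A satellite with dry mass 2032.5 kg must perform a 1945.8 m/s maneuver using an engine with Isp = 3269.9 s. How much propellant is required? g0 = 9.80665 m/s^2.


ve = Isp * g0 = 3269.9 * 9.80665 = 32066.764835 m/s
mass ratio = exp(dv/ve) = exp(1945.8/32066.764835) = 1.06255847
m_prop = m_dry * (mr - 1) = 2032.5 * (1.06255847 - 1)
m_prop = 127.1501 kg

127.1501 kg


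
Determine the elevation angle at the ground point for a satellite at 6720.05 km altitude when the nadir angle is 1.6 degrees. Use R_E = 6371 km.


r = R_E + alt = 13091.0500 km
Law of sines in the satellite / Earth-center / ground-point triangle:
  sin(nadir)/R_E = sin(90 + el)/r  =>  cos(el) = (r/R_E)*sin(nadir)
cos(el) = (13091.0500 / 6371.0000) * sin(1.6 deg) = 0.05737303
el = arccos(0.05737303) = 86.7110 deg
(Earth-central angle = 90 - nadir - el = 1.6890 deg)

86.7110 degrees


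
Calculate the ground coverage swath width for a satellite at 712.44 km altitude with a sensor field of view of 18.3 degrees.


FOV = 18.3 deg = 0.3193953 rad
swath = 2 * alt * tan(FOV/2) = 2 * 712.44 * tan(0.1596976)
swath = 2 * 712.44 * 0.1610692
swath = 229.5043 km

229.5043 km


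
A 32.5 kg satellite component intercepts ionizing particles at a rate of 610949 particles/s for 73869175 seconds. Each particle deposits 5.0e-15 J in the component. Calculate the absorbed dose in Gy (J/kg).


Total energy deposited = rate * time * E_per
  = 610949 * 73869175 * 5.0e-15 = 0.2256515 J
Dose = E_total / mass = 0.2256515 / 32.5
Dose = 0.006943123 Gy

0.0069 Gy


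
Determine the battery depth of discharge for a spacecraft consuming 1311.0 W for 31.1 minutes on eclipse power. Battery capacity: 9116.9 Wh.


E_used = P * t / 60 = 1311.0 * 31.1 / 60 = 679.5350 Wh
DOD = E_used / E_total * 100 = 679.5350 / 9116.9 * 100
DOD = 7.4536 %

7.4536 %


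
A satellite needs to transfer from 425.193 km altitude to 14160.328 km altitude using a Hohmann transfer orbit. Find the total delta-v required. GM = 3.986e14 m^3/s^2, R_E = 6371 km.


r1 = 6796.1930 km = 6.796193e+06 m
r2 = 20531.3280 km = 2.0531328e+07 m
dv1 = sqrt(mu/r1)*(sqrt(2*r2/(r1+r2)) - 1) = 1729.3395 m/s
dv2 = sqrt(mu/r2)*(1 - sqrt(2*r1/(r1+r2))) = 1298.6821 m/s
total dv = |dv1| + |dv2| = 1729.3395 + 1298.6821 = 3028.0216 m/s = 3.0280 km/s

3.0280 km/s


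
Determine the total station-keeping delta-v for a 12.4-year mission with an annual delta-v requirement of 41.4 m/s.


dV = rate * years = 41.4 * 12.4
dV = 513.3600 m/s

513.3600 m/s


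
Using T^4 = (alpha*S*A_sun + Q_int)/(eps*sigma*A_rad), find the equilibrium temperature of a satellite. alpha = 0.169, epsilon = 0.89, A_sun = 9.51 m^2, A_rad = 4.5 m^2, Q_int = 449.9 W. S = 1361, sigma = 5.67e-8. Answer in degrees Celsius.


Numerator = alpha*S*A_sun + Q_int = 0.169*1361*9.51 + 449.9 = 2637.2856 W
Denominator = eps*sigma*A_rad = 0.89*5.67e-8*4.5 = 2.270835e-07 W/K^4
T^4 = 1.1613726e+10 K^4
T = 328.2788 K = 55.1288 C

55.1288 degrees Celsius


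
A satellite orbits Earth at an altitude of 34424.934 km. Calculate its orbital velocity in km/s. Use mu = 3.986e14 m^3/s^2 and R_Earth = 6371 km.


r = R_E + alt = 6371.0 + 34424.934 = 40795.9340 km = 4.0795934e+07 m
v = sqrt(mu/r) = sqrt(3.986e14 / 4.0795934e+07) = 3125.7929 m/s = 3.1258 km/s

3.1258 km/s


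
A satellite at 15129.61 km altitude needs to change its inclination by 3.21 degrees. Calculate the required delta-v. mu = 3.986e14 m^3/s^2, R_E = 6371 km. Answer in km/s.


r = 21500.6100 km = 2.150061e+07 m
V = sqrt(mu/r) = 4305.6949 m/s
di = 3.21 deg = 0.05602507 rad
dV = 2*V*sin(di/2) = 2*4305.6949*sin(0.02801253)
dV = 241.1953 m/s = 0.2411953 km/s

0.2412 km/s


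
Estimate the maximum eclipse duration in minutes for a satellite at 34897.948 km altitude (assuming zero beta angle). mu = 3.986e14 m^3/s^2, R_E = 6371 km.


r = 41268.9480 km
T = 1390.5771 min
Eclipse fraction = arcsin(R_E/r)/pi = arcsin(6371.0000/41268.9480)/pi
= arcsin(0.1543776)/pi = 0.04933722
Eclipse duration = 0.04933722 * 1390.5771 = 68.6072 min

68.6072 minutes


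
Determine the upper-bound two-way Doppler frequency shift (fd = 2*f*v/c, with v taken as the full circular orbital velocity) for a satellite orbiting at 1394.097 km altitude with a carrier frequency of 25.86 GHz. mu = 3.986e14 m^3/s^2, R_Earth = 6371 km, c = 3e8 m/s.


r = 7.765097e+06 m
v = sqrt(mu/r) = 7164.6537 m/s (worst-case radial velocity)
f = 25.86 GHz = 2.586e+10 Hz
fd = 2*f*v/c = 2*2.586e+10*7164.6537/3.0e+08
fd = 1.2351863e+06 Hz

1.2352e+06 Hz


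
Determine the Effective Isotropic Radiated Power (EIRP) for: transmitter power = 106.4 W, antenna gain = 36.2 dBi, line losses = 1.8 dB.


Pt = 106.4 W = 20.2694 dBW
EIRP = Pt_dBW + Gt - losses = 20.2694 + 36.2 - 1.8 = 54.6694 dBW

54.6694 dBW


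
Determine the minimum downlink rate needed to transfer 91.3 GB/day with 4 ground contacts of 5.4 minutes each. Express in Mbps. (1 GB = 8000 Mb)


total contact time = 4 * 5.4 * 60 = 1296.0000 s
data = 91.3 GB = 730400.0000 Mb
rate = 730400.0000 / 1296.0000 = 563.5802 Mbps

563.5802 Mbps


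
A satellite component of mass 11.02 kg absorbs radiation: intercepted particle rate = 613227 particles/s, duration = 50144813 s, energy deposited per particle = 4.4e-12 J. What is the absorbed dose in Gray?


Total energy deposited = rate * time * E_per
  = 613227 * 50144813 * 4.4e-12 = 135.3007 J
Dose = E_total / mass = 135.3007 / 11.02
Dose = 12.2777 Gy

12.2777 Gy


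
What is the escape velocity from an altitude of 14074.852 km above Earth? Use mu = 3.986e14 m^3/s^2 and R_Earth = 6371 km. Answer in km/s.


r = 6371.0 + 14074.852 = 20445.8520 km = 2.0445852e+07 m
v_esc = sqrt(2*mu/r) = sqrt(2*3.986e14 / 2.0445852e+07)
v_esc = 6244.2609 m/s = 6.2443 km/s

6.2443 km/s


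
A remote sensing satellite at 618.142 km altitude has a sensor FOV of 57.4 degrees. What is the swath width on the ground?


FOV = 57.4 deg = 1.0018 rad
swath = 2 * alt * tan(FOV/2) = 2 * 618.142 * tan(0.5009095)
swath = 2 * 618.142 * 0.547484
swath = 676.8457 km

676.8457 km


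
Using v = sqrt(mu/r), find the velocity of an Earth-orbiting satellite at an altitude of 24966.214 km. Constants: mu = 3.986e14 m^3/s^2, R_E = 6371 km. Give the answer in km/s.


r = R_E + alt = 6371.0 + 24966.214 = 31337.2140 km = 3.1337214e+07 m
v = sqrt(mu/r) = sqrt(3.986e14 / 3.1337214e+07) = 3566.4690 m/s = 3.5665 km/s

3.5665 km/s


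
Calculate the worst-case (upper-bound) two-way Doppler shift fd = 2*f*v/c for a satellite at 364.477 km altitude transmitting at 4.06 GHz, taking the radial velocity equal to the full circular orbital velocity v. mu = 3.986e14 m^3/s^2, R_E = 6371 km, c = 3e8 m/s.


r = 6.735477e+06 m
v = sqrt(mu/r) = 7692.8005 m/s (worst-case radial velocity)
f = 4.06 GHz = 4.06e+09 Hz
fd = 2*f*v/c = 2*4.06e+09*7692.8005/3.0e+08
fd = 208218.4662 Hz

208218.4662 Hz


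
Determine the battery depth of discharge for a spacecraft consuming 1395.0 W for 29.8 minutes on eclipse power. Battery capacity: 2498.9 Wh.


E_used = P * t / 60 = 1395.0 * 29.8 / 60 = 692.8500 Wh
DOD = E_used / E_total * 100 = 692.8500 / 2498.9 * 100
DOD = 27.7262 %

27.7262 %


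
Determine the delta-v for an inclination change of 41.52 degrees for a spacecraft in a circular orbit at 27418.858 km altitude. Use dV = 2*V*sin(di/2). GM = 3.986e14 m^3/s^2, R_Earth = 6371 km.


r = 33789.8580 km = 3.3789858e+07 m
V = sqrt(mu/r) = 3434.5945 m/s
di = 41.52 deg = 0.7246607 rad
dV = 2*V*sin(di/2) = 2*3434.5945*sin(0.3623304)
dV = 2434.8132 m/s = 2.4348 km/s

2.4348 km/s


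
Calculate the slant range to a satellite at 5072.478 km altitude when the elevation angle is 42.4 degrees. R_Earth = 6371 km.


h = 5072.478 km, el = 42.4 deg
d = -R_E*sin(el) + sqrt((R_E*sin(el))^2 + 2*R_E*h + h^2)
d = -6371.0000*sin(0.7400196) + sqrt((6371.0000*0.6743024)^2 + 2*6371.0000*5072.478 + 5072.478^2)
d = 6135.6539 km

6135.6539 km


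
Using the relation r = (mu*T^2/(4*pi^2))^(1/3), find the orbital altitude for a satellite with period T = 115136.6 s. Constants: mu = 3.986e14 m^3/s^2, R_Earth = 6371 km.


T = 115136.6 s
r = (mu*T^2/(4*pi^2))^(1/3) = (3.986e14 * 115136.6^2 / (4*pi^2))^(1/3)
r = 5.1152648e+07 m = 51152.6479 km
alt = r - R_E = 51152.6479 - 6371 = 44781.6479 km

44781.6479 km


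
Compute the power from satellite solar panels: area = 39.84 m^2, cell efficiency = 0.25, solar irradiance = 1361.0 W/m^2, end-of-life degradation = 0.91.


P = area * eta * S * degradation
P = 39.84 * 0.25 * 1361.0 * 0.91
P = 12335.5596 W

12335.5596 W


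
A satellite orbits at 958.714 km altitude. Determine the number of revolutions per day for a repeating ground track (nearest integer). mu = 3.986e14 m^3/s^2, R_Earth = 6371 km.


r = 7.329714e+06 m
T = 2*pi*sqrt(r^3/mu) = 6245.1341 s = 104.0856 min
revs/day = 1440 / 104.0856 = 13.8348
Rounded: 14 revolutions per day

14 revolutions per day


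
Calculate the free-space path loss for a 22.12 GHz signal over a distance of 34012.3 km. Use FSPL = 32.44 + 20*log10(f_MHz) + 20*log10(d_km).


f = 22.12 GHz = 22120.0000 MHz
d = 34012.3 km
FSPL = 32.44 + 20*log10(22120.0000) + 20*log10(34012.3)
FSPL = 32.44 + 86.8957 + 90.6327
FSPL = 209.9684 dB

209.9684 dB


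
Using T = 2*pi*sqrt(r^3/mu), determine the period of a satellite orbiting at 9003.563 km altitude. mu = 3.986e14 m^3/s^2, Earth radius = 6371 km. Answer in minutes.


r = 15374.5630 km = 1.5374563e+07 m
T = 2*pi*sqrt(r^3/mu) = 2*pi*sqrt(3.634196e+21 / 3.986e14)
T = 18972.0994 s = 316.2017 min

316.2017 minutes


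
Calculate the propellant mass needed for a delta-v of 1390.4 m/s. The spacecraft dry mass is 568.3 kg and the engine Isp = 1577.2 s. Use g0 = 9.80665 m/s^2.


ve = Isp * g0 = 1577.2 * 9.80665 = 15467.048380 m/s
mass ratio = exp(dv/ve) = exp(1390.4/15467.048380) = 1.09405867
m_prop = m_dry * (mr - 1) = 568.3 * (1.09405867 - 1)
m_prop = 53.4535 kg

53.4535 kg


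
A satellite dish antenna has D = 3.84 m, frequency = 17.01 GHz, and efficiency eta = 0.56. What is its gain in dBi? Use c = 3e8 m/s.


lambda = c/f = 3e8 / 1.701e+10 = 0.01763668 m
G = eta*(pi*D/lambda)^2 = 0.56*(pi*3.84/0.01763668)^2
G = 262009.0780 (linear)
G = 10*log10(262009.0780) = 54.1832 dBi

54.1832 dBi


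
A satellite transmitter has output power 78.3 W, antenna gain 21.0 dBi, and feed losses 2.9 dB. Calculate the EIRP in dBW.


Pt = 78.3 W = 18.9376 dBW
EIRP = Pt_dBW + Gt - losses = 18.9376 + 21.0 - 2.9 = 37.0376 dBW

37.0376 dBW


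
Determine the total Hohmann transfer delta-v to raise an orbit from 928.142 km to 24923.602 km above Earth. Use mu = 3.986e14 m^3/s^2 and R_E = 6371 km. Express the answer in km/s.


r1 = 7299.1420 km = 7.299142e+06 m
r2 = 31294.6020 km = 3.1294602e+07 m
dv1 = sqrt(mu/r1)*(sqrt(2*r2/(r1+r2)) - 1) = 2020.9439 m/s
dv2 = sqrt(mu/r2)*(1 - sqrt(2*r1/(r1+r2))) = 1373.9375 m/s
total dv = |dv1| + |dv2| = 2020.9439 + 1373.9375 = 3394.8814 m/s = 3.3949 km/s

3.3949 km/s


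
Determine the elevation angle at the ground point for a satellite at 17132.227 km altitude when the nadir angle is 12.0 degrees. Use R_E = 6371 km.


r = R_E + alt = 23503.2270 km
Law of sines in the satellite / Earth-center / ground-point triangle:
  sin(nadir)/R_E = sin(90 + el)/r  =>  cos(el) = (r/R_E)*sin(nadir)
cos(el) = (23503.2270 / 6371.0000) * sin(12.0 deg) = 0.7670061
el = arccos(0.7670061) = 39.9142 deg
(Earth-central angle = 90 - nadir - el = 38.0858 deg)

39.9142 degrees


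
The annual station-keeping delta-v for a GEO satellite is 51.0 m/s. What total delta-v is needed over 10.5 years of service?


dV = rate * years = 51.0 * 10.5
dV = 535.5000 m/s

535.5000 m/s


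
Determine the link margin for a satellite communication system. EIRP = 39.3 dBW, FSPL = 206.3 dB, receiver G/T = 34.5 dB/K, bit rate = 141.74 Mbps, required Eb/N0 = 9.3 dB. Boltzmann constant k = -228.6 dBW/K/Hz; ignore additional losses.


C/N0 = EIRP - FSPL + G/T - k = 39.3 - 206.3 + 34.5 - (-228.6)
C/N0 = 96.1000 dB-Hz
R_b = 141.74 Mbps = 1.4174e+08 bps -> 10*log10(R_b) = 81.5149 dB-Hz
Eb/N0 = C/N0 - 10*log10(R_b) = 96.1000 - 81.5149 = 14.5851 dB
Margin = Eb/N0 - Eb/N0_req = 14.5851 - 9.3 = 5.2851 dB (link closes)

5.2851 dB


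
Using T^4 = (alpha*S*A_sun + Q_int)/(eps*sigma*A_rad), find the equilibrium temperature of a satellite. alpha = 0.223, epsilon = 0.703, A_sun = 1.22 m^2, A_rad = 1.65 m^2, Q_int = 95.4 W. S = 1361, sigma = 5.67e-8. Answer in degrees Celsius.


Numerator = alpha*S*A_sun + Q_int = 0.223*1361*1.22 + 95.4 = 465.6737 W
Denominator = eps*sigma*A_rad = 0.703*5.67e-8*1.65 = 6.5769165e-08 W/K^4
T^4 = 7.0804253e+09 K^4
T = 290.0780 K = 16.9280 C

16.9280 degrees Celsius


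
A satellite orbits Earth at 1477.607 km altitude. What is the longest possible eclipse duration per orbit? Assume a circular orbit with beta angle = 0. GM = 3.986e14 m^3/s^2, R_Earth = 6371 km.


r = 7848.6070 km
T = 115.3317 min
Eclipse fraction = arcsin(R_E/r)/pi = arcsin(6371.0000/7848.6070)/pi
= arcsin(0.8117364)/pi = 0.3014774
Eclipse duration = 0.3014774 * 115.3317 = 34.7699 min

34.7699 minutes


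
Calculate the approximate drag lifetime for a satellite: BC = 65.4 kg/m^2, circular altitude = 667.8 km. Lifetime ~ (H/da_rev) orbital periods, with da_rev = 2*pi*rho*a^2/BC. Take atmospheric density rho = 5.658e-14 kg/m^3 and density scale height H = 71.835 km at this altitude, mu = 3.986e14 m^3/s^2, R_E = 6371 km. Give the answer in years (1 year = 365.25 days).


a = R_E + alt = 7038.8000 km = 7.0388e+06 m
da_rev = 2*pi*rho*a^2/BC = 2*pi*5.658e-14*(7.0388e+06)^2/65.4 = 0.269316098 m per revolution
N = H/da_rev = 71835.0000 m / 0.269316098 m = 266731.1775 revolutions
P = 2*pi*sqrt(a^3/mu) = 5877.0469 s
lifetime = N*P = 266731.1775 * 5877.0469 = 1.5675916e+09 s = 18143.4219 days
years = 18143.4219 / 365.25 = 49.6740 years

49.6740 years


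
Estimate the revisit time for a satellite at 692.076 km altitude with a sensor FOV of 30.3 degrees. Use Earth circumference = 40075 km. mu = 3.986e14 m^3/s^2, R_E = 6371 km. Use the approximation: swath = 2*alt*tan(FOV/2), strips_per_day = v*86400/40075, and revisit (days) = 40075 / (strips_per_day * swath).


swath = 2*692.076*tan(0.2644174) = 374.7690 km
v = sqrt(mu/r) = 7512.2790 m/s = 7.5123 km/s
strips/day = v*86400/40075 = 7.5123*86400/40075 = 16.1962
coverage/day = strips * swath = 16.1962 * 374.7690 = 6069.8170 km
revisit = 40075 / 6069.8170 = 6.6023 days

6.6023 days


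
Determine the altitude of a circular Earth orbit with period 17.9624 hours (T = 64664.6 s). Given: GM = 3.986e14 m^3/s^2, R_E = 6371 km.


T = 64664.6 s
r = (mu*T^2/(4*pi^2))^(1/3) = (3.986e14 * 64664.6^2 / (4*pi^2))^(1/3)
r = 3.4820653e+07 m = 34820.6534 km
alt = r - R_E = 34820.6534 - 6371 = 28449.6534 km

28449.6534 km


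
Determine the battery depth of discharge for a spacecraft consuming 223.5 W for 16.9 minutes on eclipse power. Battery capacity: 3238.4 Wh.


E_used = P * t / 60 = 223.5 * 16.9 / 60 = 62.9525 Wh
DOD = E_used / E_total * 100 = 62.9525 / 3238.4 * 100
DOD = 1.9439 %

1.9439 %


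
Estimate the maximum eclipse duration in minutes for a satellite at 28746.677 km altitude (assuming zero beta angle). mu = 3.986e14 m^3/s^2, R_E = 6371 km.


r = 35117.6770 km
T = 1091.5626 min
Eclipse fraction = arcsin(R_E/r)/pi = arcsin(6371.0000/35117.6770)/pi
= arcsin(0.1814186)/pi = 0.05806889
Eclipse duration = 0.05806889 * 1091.5626 = 63.3858 min

63.3858 minutes


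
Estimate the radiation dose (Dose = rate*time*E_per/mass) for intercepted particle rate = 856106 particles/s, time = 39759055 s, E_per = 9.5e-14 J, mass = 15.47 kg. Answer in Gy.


Total energy deposited = rate * time * E_per
  = 856106 * 39759055 * 9.5e-14 = 3.2336 J
Dose = E_total / mass = 3.2336 / 15.47
Dose = 0.2090244 Gy

0.2090 Gy


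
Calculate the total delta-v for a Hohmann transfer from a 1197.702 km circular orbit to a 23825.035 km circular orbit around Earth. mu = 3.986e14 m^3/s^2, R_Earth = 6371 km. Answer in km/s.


r1 = 7568.7020 km = 7.568702e+06 m
r2 = 30196.0350 km = 3.0196035e+07 m
dv1 = sqrt(mu/r1)*(sqrt(2*r2/(r1+r2)) - 1) = 1920.0695 m/s
dv2 = sqrt(mu/r2)*(1 - sqrt(2*r1/(r1+r2))) = 1332.9807 m/s
total dv = |dv1| + |dv2| = 1920.0695 + 1332.9807 = 3253.0502 m/s = 3.2531 km/s

3.2531 km/s


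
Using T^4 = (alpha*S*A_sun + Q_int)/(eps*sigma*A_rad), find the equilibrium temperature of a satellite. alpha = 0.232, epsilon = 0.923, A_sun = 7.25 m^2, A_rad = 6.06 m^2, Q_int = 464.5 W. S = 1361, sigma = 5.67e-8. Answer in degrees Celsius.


Numerator = alpha*S*A_sun + Q_int = 0.232*1361*7.25 + 464.5 = 2753.7020 W
Denominator = eps*sigma*A_rad = 0.923*5.67e-8*6.06 = 3.1714465e-07 W/K^4
T^4 = 8.6827952e+09 K^4
T = 305.2565 K = 32.1065 C

32.1065 degrees Celsius
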